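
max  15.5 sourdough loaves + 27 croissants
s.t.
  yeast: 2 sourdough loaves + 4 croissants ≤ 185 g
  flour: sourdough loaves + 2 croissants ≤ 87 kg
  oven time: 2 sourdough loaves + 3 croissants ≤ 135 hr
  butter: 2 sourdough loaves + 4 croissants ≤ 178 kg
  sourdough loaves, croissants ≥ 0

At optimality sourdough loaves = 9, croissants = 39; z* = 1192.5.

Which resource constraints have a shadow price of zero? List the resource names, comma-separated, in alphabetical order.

yeast: 174/185 (slack 11)
flour: 87/87 (binding)
oven time: 135/135 (binding)
butter: 174/178 (slack 4)
By complementary slackness, a constraint with positive slack has shadow price 0 → butter, yeast.

butter, yeast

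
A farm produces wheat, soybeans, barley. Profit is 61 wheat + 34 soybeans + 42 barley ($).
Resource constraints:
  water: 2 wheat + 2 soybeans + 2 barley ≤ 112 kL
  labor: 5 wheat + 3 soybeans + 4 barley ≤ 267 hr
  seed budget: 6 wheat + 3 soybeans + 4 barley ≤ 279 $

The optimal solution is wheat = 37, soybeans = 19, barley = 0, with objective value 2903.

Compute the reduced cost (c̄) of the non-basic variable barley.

At the optimum: water uses 112 of 112 (binding); labor uses 242 of 267 (slack = 25); seed budget uses 279 of 279 (binding).
Slack constraints have shadow price 0 (complementary slackness).
The binding rows give the dual system: 2·y_water + 6·y_seed budget = 61 and 2·y_water + 3·y_seed budget = 34.
→ y_water = 3.5 and y_seed budget = 9.
Reduced cost of barley: c₃ − yᵀa₃ = 42 − (3.5·2 + 9·4) = 42 − 43 = -1.

-1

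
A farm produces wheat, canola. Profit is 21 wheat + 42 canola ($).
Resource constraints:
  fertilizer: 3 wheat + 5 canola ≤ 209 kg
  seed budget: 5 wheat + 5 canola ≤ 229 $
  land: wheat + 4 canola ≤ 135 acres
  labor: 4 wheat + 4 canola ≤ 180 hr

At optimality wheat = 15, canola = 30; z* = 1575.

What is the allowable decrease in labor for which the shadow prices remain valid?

45

Binding constraints: land, labor. The basis is B = [[1,4],[4,4]] with det -12.
Per unit decrease in labor, x* moves by d = (-0.3333, 0.0833).
The basis stays optimal until wheat reaches 0; allowable decrease = 45 hr.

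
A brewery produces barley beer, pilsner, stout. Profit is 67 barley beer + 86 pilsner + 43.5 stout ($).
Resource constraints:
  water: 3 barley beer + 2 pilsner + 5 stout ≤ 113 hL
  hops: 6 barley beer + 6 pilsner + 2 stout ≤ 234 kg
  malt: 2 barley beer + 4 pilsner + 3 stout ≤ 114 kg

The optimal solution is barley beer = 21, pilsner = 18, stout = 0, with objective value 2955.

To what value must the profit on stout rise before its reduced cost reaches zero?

At the optimum: water uses 99 of 113 (slack = 14); hops uses 234 of 234 (binding); malt uses 114 of 114 (binding).
Slack constraints have shadow price 0 (complementary slackness).
From A_Bᵀ y = c: 6·y_hops + 2·y_malt = 67; 6·y_hops + 4·y_malt = 86.
Solving: y_hops = 8, y_malt = 9.5.
stout enters the basis when its profit ≥ yᵀa₃ = 8·2 + 9.5·3 = 44.5.

44.5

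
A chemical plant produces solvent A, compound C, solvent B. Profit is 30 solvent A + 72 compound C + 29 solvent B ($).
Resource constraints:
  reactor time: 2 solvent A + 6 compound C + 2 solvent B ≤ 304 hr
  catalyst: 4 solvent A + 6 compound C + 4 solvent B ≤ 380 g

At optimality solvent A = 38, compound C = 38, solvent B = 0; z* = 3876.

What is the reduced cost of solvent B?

At the optimum: reactor time uses 304 of 304 (binding); catalyst uses 380 of 380 (binding).
From A_Bᵀ y = c: 2·y_reactor time + 4·y_catalyst = 30; 6·y_reactor time + 6·y_catalyst = 72.
→ y_reactor time = 9 and y_catalyst = 3.
Reduced cost of solvent B: c₃ − yᵀa₃ = 29 − (9·2 + 3·4) = 29 − 30 = -1.

-1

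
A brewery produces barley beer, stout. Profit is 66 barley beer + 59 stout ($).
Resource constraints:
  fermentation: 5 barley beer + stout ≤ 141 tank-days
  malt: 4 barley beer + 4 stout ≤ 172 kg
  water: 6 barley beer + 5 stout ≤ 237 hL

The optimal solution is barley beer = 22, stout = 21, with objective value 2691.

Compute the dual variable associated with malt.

At the optimum: fermentation uses 131 of 141 (slack = 10); malt uses 172 of 172 (binding); water uses 237 of 237 (binding).
By complementary slackness, y = 0 for the non-binding constraint.
The binding rows give the dual system: 4·y_malt + 6·y_water = 66 and 4·y_malt + 5·y_water = 59.
→ y_malt = 6 and y_water = 7.
Shadow price of malt = 6.

6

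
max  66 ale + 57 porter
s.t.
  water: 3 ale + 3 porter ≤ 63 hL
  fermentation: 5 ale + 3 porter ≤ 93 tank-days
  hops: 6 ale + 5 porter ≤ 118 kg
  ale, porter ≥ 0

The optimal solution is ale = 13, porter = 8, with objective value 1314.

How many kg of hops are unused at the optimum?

0

hops used = 6·13 + 5·8 = 118; slack = 118 − 118 = 0.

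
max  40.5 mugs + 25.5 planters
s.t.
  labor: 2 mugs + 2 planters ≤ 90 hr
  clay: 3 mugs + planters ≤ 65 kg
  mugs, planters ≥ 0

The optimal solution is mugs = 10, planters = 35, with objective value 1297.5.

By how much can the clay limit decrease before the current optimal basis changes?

Binding constraints: labor, clay. The basis is B = [[2,2],[3,1]] with det -4.
Per unit decrease in clay, x* moves by d = (-0.5, 0.5).
The basis stays optimal until mugs reaches 0; allowable decrease = 20 kg.

20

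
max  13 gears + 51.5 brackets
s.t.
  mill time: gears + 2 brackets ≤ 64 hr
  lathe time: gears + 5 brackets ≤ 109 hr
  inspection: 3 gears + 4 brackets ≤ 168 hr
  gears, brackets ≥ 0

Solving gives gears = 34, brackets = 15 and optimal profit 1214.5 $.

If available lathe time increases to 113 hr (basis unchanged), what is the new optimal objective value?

1248.5

Check each constraint at x*: mill time 64/64 (tight); lathe time 109/109 (tight); inspection 162/168 (slack 6).
Slack constraints have shadow price 0 (complementary slackness).
Dual feasibility on the basic columns requires 1·y_mill time + 1·y_lathe time = 13, 2·y_mill time + 5·y_lathe time = 51.5.
Solving: y_mill time = 4.5, y_lathe time = 8.5.
Δz = y_lathe time·Δb = 8.5 × (4) = 34, so new z* = 1214.5 + 34 = 1248.5.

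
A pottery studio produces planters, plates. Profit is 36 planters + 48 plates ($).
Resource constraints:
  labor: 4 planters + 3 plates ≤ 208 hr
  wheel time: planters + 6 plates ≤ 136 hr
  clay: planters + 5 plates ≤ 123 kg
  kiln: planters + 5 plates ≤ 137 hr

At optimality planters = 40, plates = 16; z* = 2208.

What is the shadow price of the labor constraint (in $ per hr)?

Binding: labor and wheel time. Non-binding: clay (3 unused), kiln (17 unused).
Slack constraints have shadow price 0 (complementary slackness).
Dual feasibility on the basic columns requires 4·y_labor + 1·y_wheel time = 36, 3·y_labor + 6·y_wheel time = 48.
→ y_labor = 8 and y_wheel time = 4.
Shadow price of labor = 8.

8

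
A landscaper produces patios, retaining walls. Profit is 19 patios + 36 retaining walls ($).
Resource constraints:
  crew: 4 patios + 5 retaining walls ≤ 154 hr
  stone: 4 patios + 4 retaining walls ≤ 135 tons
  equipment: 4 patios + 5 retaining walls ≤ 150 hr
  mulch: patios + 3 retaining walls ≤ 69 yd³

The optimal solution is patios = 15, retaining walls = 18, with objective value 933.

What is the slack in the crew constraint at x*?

crew used = 4·15 + 5·18 = 150; slack = 154 − 150 = 4.

4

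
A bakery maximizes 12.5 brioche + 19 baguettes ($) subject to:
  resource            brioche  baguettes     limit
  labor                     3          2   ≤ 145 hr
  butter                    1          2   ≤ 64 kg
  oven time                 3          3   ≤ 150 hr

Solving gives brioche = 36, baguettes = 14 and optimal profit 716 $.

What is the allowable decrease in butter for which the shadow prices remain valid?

9

Binding constraints: butter, oven time. The basis is B = [[1,2],[3,3]] with det -3.
Per unit decrease in butter, x* moves by d = (1, -1).
The basis stays optimal until labor becomes binding; allowable decrease = 9 kg.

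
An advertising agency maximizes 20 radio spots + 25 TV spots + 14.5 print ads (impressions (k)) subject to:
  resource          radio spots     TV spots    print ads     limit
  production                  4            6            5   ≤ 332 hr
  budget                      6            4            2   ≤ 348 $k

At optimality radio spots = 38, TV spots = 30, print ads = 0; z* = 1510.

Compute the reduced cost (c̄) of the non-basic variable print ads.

-5

Both production and budget are binding at x*.
Dual feasibility on the basic columns requires 4·y_production + 6·y_budget = 20, 6·y_production + 4·y_budget = 25.
Solving: y_production = 3.5, y_budget = 1.
Reduced cost of print ads: c₃ − yᵀa₃ = 14.5 − (3.5·5 + 1·2) = 14.5 − 19.5 = -5.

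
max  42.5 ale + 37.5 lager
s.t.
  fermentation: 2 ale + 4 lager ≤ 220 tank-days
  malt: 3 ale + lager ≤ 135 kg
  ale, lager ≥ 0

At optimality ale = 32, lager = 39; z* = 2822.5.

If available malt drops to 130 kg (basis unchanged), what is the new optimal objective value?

2775

Check each constraint at x*: fermentation 220/220 (tight); malt 135/135 (tight).
From A_Bᵀ y = c: 2·y_fermentation + 3·y_malt = 42.5; 4·y_fermentation + 1·y_malt = 37.5.
→ y_fermentation = 7 and y_malt = 9.5.
Δz = y_malt·Δb = 9.5 × (-5) = -47.5, so new z* = 2822.5 − 47.5 = 2775.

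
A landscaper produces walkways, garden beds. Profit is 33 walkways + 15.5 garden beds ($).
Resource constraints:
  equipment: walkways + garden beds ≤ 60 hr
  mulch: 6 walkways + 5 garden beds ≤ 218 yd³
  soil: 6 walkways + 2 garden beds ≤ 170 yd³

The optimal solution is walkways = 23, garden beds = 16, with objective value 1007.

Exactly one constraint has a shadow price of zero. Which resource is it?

equipment

equipment: 39/60 (slack 21)
mulch: 218/218 (binding)
soil: 170/170 (binding)
By complementary slackness, a constraint with positive slack has shadow price 0 → equipment.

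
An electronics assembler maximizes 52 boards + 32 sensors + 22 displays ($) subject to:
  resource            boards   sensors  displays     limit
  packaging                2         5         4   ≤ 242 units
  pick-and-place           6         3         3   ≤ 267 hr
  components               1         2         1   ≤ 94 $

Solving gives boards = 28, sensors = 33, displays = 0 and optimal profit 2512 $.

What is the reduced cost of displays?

Check each constraint at x*: packaging 221/242 (slack 21); pick-and-place 267/267 (tight); components 94/94 (tight).
Since packaging is not tight, its dual is 0.
From A_Bᵀ y = c: 6·y_pick-and-place + 1·y_components = 52; 3·y_pick-and-place + 2·y_components = 32.
Solving: y_pick-and-place = 8, y_components = 4.
Reduced cost of displays: c₃ − yᵀa₃ = 22 − (8·3 + 4·1) = 22 − 28 = -6.

-6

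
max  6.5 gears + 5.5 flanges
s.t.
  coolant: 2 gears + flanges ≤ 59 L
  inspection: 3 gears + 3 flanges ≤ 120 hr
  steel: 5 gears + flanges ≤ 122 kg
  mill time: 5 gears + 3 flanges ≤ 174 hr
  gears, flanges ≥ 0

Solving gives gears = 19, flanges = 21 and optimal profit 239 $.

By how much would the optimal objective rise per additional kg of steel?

Binding: coolant and inspection. Non-binding: steel (6 unused), mill time (16 unused).
Since steel, mill time are not tight, their duals are 0.
From A_Bᵀ y = c: 2·y_coolant + 3·y_inspection = 6.5; 1·y_coolant + 3·y_inspection = 5.5.
Solving: y_coolant = 1, y_inspection = 1.5.
Shadow price of steel = 0.

0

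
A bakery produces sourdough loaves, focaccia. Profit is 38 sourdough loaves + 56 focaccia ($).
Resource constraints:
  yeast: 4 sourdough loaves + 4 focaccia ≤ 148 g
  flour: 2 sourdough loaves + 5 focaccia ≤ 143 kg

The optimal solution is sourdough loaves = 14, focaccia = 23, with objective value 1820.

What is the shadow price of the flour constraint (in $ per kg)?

Check each constraint at x*: yeast 148/148 (tight); flour 143/143 (tight).
From A_Bᵀ y = c: 4·y_yeast + 2·y_flour = 38; 4·y_yeast + 5·y_flour = 56.
This yields shadow prices y_yeast = 6.5, y_flour = 6.
Shadow price of flour = 6.

6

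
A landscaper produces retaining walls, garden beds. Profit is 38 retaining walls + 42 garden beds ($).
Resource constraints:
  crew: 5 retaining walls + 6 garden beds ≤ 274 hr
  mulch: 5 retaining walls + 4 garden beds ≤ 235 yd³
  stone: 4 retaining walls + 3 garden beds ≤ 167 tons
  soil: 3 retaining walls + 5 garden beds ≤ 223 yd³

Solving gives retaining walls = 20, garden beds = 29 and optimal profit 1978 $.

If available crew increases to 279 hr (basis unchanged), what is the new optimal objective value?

2008

Binding: crew and stone. Non-binding: mulch (19 unused), soil (18 unused).
By complementary slackness, y = 0 for the non-binding constraints.
The binding rows give the dual system: 5·y_crew + 4·y_stone = 38 and 6·y_crew + 3·y_stone = 42.
Solving: y_crew = 6, y_stone = 2.
Δz = y_crew·Δb = 6 × (5) = 30, so new z* = 1978 + 30 = 2008.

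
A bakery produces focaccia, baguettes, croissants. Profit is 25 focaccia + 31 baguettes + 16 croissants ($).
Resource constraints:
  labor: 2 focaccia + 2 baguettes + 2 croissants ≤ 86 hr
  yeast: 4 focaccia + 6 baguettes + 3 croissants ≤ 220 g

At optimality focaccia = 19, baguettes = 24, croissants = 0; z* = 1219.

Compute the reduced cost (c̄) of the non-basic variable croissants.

At the optimum: labor uses 86 of 86 (binding); yeast uses 220 of 220 (binding).
From A_Bᵀ y = c: 2·y_labor + 4·y_yeast = 25; 2·y_labor + 6·y_yeast = 31.
→ y_labor = 6.5 and y_yeast = 3.
Reduced cost of croissants: c₃ − yᵀa₃ = 16 − (6.5·2 + 3·3) = 16 − 22 = -6.

-6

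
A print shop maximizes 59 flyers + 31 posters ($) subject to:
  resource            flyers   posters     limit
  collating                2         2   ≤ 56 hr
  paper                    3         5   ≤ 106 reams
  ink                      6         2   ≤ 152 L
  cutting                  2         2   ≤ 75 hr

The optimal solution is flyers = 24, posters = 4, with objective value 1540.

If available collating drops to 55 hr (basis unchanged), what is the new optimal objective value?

Binding: collating and ink. Non-binding: paper (14 unused), cutting (19 unused).
Slack constraints have shadow price 0 (complementary slackness).
From A_Bᵀ y = c: 2·y_collating + 6·y_ink = 59; 2·y_collating + 2·y_ink = 31.
This yields shadow prices y_collating = 8.5, y_ink = 7.
Δz = y_collating·Δb = 8.5 × (-1) = -8.5, so new z* = 1540 − 8.5 = 1531.5.

1531.5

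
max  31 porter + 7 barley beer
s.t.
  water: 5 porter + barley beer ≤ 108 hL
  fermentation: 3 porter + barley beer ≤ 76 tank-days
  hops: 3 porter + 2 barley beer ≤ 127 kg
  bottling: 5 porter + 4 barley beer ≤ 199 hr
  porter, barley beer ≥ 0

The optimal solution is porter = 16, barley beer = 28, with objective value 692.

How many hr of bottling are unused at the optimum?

7

bottling used = 5·16 + 4·28 = 192; slack = 199 − 192 = 7.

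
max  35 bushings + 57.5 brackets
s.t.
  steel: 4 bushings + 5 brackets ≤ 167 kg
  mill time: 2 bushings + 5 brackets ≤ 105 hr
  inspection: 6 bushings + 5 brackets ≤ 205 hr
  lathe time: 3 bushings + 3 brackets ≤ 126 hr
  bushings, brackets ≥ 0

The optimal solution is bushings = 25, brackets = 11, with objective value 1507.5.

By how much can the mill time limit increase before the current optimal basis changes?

Binding constraints: mill time, inspection. The basis is B = [[2,5],[6,5]] with det -20.
Per unit increase in mill time, x* moves by d = (-0.25, 0.3).
The basis stays optimal until steel becomes binding; allowable increase = 24 hr.

24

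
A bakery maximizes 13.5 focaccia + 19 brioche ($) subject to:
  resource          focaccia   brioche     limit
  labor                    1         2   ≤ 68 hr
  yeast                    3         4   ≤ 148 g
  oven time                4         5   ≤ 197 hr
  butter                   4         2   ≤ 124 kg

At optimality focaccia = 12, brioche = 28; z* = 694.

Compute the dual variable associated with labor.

1.5

Binding: labor and yeast. Non-binding: oven time (9 unused), butter (20 unused).
Slack constraints have shadow price 0 (complementary slackness).
The binding rows give the dual system: 1·y_labor + 3·y_yeast = 13.5 and 2·y_labor + 4·y_yeast = 19.
→ y_labor = 1.5 and y_yeast = 4.
Shadow price of labor = 1.5.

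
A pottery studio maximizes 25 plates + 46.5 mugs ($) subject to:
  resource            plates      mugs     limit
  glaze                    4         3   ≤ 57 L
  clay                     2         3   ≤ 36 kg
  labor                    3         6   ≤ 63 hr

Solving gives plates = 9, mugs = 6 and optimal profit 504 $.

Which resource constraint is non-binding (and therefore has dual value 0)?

glaze: 54/57 (slack 3)
clay: 36/36 (binding)
labor: 63/63 (binding)
By complementary slackness, a constraint with positive slack has shadow price 0 → glaze.

glaze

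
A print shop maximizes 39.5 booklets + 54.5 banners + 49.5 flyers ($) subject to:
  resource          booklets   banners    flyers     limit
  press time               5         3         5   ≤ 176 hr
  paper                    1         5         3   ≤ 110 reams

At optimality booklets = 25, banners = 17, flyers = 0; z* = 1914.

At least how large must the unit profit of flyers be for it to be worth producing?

53.5

Both press time and paper are binding at x*.
Dual feasibility on the basic columns requires 5·y_press time + 1·y_paper = 39.5, 3·y_press time + 5·y_paper = 54.5.
Solving: y_press time = 6.5, y_paper = 7.
flyers enters the basis when its profit ≥ yᵀa₃ = 6.5·5 + 7·3 = 53.5.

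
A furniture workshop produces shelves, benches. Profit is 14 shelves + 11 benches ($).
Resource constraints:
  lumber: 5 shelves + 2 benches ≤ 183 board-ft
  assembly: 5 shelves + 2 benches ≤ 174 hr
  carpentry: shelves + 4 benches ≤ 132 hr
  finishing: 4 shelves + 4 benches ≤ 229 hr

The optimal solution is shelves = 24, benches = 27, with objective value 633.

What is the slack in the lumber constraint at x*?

9

lumber used = 5·24 + 2·27 = 174; slack = 183 − 174 = 9.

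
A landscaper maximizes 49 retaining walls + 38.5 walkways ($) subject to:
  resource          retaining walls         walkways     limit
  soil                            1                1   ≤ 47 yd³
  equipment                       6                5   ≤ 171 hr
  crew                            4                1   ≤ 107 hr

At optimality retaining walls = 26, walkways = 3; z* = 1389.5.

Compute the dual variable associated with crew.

Check each constraint at x*: soil 29/47 (slack 18); equipment 171/171 (tight); crew 107/107 (tight).
Slack constraints have shadow price 0 (complementary slackness).
The binding rows give the dual system: 6·y_equipment + 4·y_crew = 49 and 5·y_equipment + 1·y_crew = 38.5.
→ y_equipment = 7.5 and y_crew = 1.
Shadow price of crew = 1.

1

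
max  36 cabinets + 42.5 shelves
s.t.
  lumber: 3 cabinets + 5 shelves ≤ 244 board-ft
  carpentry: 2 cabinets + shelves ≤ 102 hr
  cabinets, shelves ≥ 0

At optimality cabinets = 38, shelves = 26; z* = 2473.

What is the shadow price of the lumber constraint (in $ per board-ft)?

Check each constraint at x*: lumber 244/244 (tight); carpentry 102/102 (tight).
The binding rows give the dual system: 3·y_lumber + 2·y_carpentry = 36 and 5·y_lumber + 1·y_carpentry = 42.5.
→ y_lumber = 7 and y_carpentry = 7.5.
Shadow price of lumber = 7.

7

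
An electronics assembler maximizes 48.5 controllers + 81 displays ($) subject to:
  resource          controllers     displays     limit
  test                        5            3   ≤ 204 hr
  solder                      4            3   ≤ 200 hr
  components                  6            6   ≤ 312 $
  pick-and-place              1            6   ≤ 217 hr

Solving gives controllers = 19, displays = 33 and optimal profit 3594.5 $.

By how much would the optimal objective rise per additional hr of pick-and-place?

6.5

Check each constraint at x*: test 194/204 (slack 10); solder 175/200 (slack 25); components 312/312 (tight); pick-and-place 217/217 (tight).
Since test, solder are not tight, their duals are 0.
Dual feasibility on the basic columns requires 6·y_components + 1·y_pick-and-place = 48.5, 6·y_components + 6·y_pick-and-place = 81.
This yields shadow prices y_components = 7, y_pick-and-place = 6.5.
Shadow price of pick-and-place = 6.5.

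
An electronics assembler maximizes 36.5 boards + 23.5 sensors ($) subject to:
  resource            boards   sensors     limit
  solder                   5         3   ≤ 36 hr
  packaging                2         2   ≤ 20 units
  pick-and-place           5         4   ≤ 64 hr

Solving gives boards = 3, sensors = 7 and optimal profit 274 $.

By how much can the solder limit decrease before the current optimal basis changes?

Binding constraints: solder, packaging. The basis is B = [[5,3],[2,2]] with det 4.
Per unit decrease in solder, x* moves by d = (-0.5, 0.5).
The basis stays optimal until boards reaches 0; allowable decrease = 6 hr.

6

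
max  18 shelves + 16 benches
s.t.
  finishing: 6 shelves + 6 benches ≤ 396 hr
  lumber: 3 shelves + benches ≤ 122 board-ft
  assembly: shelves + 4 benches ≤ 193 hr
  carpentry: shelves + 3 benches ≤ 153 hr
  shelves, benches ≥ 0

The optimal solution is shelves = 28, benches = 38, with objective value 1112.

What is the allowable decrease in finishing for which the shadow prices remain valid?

152

Binding constraints: finishing, lumber. The basis is B = [[6,6],[3,1]] with det -12.
Per unit decrease in finishing, x* moves by d = (0.0833, -0.25).
The basis stays optimal until benches reaches 0; allowable decrease = 152 hr.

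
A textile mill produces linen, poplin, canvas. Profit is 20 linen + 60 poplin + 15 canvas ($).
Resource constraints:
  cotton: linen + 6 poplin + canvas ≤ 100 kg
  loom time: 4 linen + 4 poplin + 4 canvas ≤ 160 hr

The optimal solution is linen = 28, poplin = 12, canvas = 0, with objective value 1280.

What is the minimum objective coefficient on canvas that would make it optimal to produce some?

20

Both cotton and loom time are binding at x*.
The binding rows give the dual system: 1·y_cotton + 4·y_loom time = 20 and 6·y_cotton + 4·y_loom time = 60.
→ y_cotton = 8 and y_loom time = 3.
canvas enters the basis when its profit ≥ yᵀa₃ = 8·1 + 3·4 = 20.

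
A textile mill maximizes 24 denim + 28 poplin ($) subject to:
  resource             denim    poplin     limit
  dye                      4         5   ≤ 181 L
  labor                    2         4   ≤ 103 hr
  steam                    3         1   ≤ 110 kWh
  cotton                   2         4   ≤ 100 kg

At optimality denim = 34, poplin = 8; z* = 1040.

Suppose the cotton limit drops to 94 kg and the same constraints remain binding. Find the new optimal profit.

Binding: steam and cotton. Non-binding: dye (5 unused), labor (3 unused).
Slack constraints have shadow price 0 (complementary slackness).
The binding rows give the dual system: 3·y_steam + 2·y_cotton = 24 and 1·y_steam + 4·y_cotton = 28.
→ y_steam = 4 and y_cotton = 6.
Δz = y_cotton·Δb = 6 × (-6) = -36, so new z* = 1040 − 36 = 1004.

1004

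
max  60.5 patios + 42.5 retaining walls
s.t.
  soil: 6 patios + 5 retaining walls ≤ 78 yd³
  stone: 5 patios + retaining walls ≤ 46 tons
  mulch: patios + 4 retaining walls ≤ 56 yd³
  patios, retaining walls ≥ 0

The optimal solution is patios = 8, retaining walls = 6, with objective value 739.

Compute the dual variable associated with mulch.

At the optimum: soil uses 78 of 78 (binding); stone uses 46 of 46 (binding); mulch uses 32 of 56 (slack = 24).
Since mulch is not tight, its dual is 0.
Dual feasibility on the basic columns requires 6·y_soil + 5·y_stone = 60.5, 5·y_soil + 1·y_stone = 42.5.
This yields shadow prices y_soil = 8, y_stone = 2.5.
Shadow price of mulch = 0.

0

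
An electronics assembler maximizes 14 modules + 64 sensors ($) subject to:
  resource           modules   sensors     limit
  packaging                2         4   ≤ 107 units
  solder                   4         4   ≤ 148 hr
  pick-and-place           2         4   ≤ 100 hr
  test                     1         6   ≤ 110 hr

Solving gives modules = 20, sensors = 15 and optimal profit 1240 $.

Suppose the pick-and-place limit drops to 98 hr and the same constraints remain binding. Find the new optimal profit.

Binding: pick-and-place and test. Non-binding: packaging (7 unused), solder (8 unused).
Slack constraints have shadow price 0 (complementary slackness).
From A_Bᵀ y = c: 2·y_pick-and-place + 1·y_test = 14; 4·y_pick-and-place + 6·y_test = 64.
Solving: y_pick-and-place = 2.5, y_test = 9.
Δz = y_pick-and-place·Δb = 2.5 × (-2) = -5, so new z* = 1240 − 5 = 1235.

1235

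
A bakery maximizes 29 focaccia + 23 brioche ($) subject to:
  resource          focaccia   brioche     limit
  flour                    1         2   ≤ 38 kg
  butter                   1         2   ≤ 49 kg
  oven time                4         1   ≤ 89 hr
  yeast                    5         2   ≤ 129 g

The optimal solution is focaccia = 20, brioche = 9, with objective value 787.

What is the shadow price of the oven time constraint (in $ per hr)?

5

Binding: flour and oven time. Non-binding: butter (11 unused), yeast (11 unused).
By complementary slackness, y = 0 for the non-binding constraints.
Dual feasibility on the basic columns requires 1·y_flour + 4·y_oven time = 29, 2·y_flour + 1·y_oven time = 23.
Solving: y_flour = 9, y_oven time = 5.
Shadow price of oven time = 5.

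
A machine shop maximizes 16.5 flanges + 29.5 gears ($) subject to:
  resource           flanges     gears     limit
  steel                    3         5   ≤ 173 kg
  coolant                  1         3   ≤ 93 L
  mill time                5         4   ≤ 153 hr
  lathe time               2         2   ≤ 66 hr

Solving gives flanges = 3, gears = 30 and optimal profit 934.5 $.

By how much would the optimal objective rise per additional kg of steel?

0

Check each constraint at x*: steel 159/173 (slack 14); coolant 93/93 (tight); mill time 135/153 (slack 18); lathe time 66/66 (tight).
By complementary slackness, y = 0 for the non-binding constraints.
From A_Bᵀ y = c: 1·y_coolant + 2·y_lathe time = 16.5; 3·y_coolant + 2·y_lathe time = 29.5.
→ y_coolant = 6.5 and y_lathe time = 5.
Shadow price of steel = 0.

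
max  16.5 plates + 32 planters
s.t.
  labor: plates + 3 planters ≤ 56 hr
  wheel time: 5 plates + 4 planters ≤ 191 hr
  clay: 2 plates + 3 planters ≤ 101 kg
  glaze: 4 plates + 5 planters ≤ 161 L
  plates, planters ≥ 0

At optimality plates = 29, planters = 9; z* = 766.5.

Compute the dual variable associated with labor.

Check each constraint at x*: labor 56/56 (tight); wheel time 181/191 (slack 10); clay 85/101 (slack 16); glaze 161/161 (tight).
Since wheel time, clay are not tight, their duals are 0.
From A_Bᵀ y = c: 1·y_labor + 4·y_glaze = 16.5; 3·y_labor + 5·y_glaze = 32.
→ y_labor = 6.5 and y_glaze = 2.5.
Shadow price of labor = 6.5.

6.5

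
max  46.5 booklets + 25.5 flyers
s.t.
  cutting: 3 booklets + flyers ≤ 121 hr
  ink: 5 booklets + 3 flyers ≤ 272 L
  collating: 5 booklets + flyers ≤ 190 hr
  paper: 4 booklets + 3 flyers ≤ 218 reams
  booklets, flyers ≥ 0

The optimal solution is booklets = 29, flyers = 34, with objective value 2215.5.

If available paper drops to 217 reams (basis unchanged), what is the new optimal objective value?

2209.5

Check each constraint at x*: cutting 121/121 (tight); ink 247/272 (slack 25); collating 179/190 (slack 11); paper 218/218 (tight).
Slack constraints have shadow price 0 (complementary slackness).
The binding rows give the dual system: 3·y_cutting + 4·y_paper = 46.5 and 1·y_cutting + 3·y_paper = 25.5.
→ y_cutting = 7.5 and y_paper = 6.
Δz = y_paper·Δb = 6 × (-1) = -6, so new z* = 2215.5 − 6 = 2209.5.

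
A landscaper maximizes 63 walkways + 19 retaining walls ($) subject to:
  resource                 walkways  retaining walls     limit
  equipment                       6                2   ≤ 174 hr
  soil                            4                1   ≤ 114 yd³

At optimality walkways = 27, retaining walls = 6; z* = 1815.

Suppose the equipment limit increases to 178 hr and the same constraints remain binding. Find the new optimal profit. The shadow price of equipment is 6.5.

1841

Δb = 4, so new z* = 1815 + (6.5)·(4) = 1815 + 26 = 1841.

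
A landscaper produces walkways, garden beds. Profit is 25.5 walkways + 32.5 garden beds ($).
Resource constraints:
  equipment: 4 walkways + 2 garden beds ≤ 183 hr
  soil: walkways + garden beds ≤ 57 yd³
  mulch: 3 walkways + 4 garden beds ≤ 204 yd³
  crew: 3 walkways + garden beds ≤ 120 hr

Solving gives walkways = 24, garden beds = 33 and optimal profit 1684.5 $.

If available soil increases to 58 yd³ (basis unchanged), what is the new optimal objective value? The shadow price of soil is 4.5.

Δb = 1, so new z* = 1684.5 + (4.5)·(1) = 1684.5 + 4.5 = 1689.

1689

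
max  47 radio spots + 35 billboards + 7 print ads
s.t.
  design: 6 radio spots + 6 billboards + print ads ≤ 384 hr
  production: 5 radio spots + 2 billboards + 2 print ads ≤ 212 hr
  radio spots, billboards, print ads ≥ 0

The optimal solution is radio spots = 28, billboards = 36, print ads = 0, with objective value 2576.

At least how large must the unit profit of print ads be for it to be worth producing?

12.5

Both design and production are binding at x*.
The binding rows give the dual system: 6·y_design + 5·y_production = 47 and 6·y_design + 2·y_production = 35.
This yields shadow prices y_design = 4.5, y_production = 4.
print ads enters the basis when its profit ≥ yᵀa₃ = 4.5·1 + 4·2 = 12.5.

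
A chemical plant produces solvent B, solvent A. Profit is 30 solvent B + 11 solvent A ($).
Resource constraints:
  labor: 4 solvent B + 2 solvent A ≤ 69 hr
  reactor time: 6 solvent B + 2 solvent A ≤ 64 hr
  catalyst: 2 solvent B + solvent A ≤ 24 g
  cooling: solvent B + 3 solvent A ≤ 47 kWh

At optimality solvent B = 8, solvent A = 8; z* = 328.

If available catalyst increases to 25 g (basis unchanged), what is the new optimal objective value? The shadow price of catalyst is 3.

Δb = 1, so new z* = 328 + (3)·(1) = 328 + 3 = 331.

331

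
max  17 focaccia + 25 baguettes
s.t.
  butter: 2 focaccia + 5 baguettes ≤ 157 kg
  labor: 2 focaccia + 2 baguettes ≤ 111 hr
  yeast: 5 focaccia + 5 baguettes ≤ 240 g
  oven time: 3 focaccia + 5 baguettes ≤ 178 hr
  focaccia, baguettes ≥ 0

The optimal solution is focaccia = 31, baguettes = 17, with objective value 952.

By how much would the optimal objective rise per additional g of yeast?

1

Binding: yeast and oven time. Non-binding: butter (10 unused), labor (15 unused).
Since butter, labor are not tight, their duals are 0.
Dual feasibility on the basic columns requires 5·y_yeast + 3·y_oven time = 17, 5·y_yeast + 5·y_oven time = 25.
Solving: y_yeast = 1, y_oven time = 4.
Shadow price of yeast = 1.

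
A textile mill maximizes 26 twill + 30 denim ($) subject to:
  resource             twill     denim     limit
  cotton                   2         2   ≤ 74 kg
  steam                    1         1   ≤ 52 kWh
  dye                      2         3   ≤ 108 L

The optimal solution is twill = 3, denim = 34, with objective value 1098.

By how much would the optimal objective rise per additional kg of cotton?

At the optimum: cotton uses 74 of 74 (binding); steam uses 37 of 52 (slack = 15); dye uses 108 of 108 (binding).
Since steam is not tight, its dual is 0.
From A_Bᵀ y = c: 2·y_cotton + 2·y_dye = 26; 2·y_cotton + 3·y_dye = 30.
This yields shadow prices y_cotton = 9, y_dye = 4.
Shadow price of cotton = 9.

9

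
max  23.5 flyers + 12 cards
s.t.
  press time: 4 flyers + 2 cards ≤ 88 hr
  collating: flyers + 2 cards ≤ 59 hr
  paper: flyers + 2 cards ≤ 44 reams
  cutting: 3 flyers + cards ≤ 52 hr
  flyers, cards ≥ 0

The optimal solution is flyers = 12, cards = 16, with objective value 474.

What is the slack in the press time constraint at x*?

8

press time used = 4·12 + 2·16 = 80; slack = 88 − 80 = 8.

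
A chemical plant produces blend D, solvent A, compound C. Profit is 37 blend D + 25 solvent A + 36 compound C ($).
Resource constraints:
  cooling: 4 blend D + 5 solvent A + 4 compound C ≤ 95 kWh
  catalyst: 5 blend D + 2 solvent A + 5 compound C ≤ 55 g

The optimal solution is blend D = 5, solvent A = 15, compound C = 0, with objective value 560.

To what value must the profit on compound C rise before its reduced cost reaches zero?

37

Check each constraint at x*: cooling 95/95 (tight); catalyst 55/55 (tight).
The binding rows give the dual system: 4·y_cooling + 5·y_catalyst = 37 and 5·y_cooling + 2·y_catalyst = 25.
This yields shadow prices y_cooling = 3, y_catalyst = 5.
compound C enters the basis when its profit ≥ yᵀa₃ = 3·4 + 5·5 = 37.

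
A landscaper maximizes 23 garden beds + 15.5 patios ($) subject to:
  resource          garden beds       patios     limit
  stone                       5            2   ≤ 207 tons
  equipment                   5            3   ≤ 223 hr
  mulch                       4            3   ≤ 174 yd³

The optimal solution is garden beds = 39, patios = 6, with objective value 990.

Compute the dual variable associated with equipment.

Binding: stone and mulch. Non-binding: equipment (10 unused).
By complementary slackness, y = 0 for the non-binding constraint.
Dual feasibility on the basic columns requires 5·y_stone + 4·y_mulch = 23, 2·y_stone + 3·y_mulch = 15.5.
→ y_stone = 1 and y_mulch = 4.5.
Shadow price of equipment = 0.

0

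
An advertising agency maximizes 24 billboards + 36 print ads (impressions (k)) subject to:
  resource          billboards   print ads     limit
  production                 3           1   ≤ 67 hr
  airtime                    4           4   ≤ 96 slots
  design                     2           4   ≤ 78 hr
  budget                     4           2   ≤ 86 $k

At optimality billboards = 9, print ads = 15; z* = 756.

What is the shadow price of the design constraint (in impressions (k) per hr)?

Binding: airtime and design. Non-binding: production (25 unused), budget (20 unused).
Slack constraints have shadow price 0 (complementary slackness).
Dual feasibility on the basic columns requires 4·y_airtime + 2·y_design = 24, 4·y_airtime + 4·y_design = 36.
Solving: y_airtime = 3, y_design = 6.
Shadow price of design = 6.

6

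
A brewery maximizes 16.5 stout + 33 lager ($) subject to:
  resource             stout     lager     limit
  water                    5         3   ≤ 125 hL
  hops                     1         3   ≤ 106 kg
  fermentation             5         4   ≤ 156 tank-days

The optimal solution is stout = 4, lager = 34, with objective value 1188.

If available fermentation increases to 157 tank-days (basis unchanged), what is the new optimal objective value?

1189.5

Check each constraint at x*: water 122/125 (slack 3); hops 106/106 (tight); fermentation 156/156 (tight).
Since water is not tight, its dual is 0.
The binding rows give the dual system: 1·y_hops + 5·y_fermentation = 16.5 and 3·y_hops + 4·y_fermentation = 33.
Solving: y_hops = 9, y_fermentation = 1.5.
Δz = y_fermentation·Δb = 1.5 × (1) = 1.5, so new z* = 1188 + 1.5 = 1189.5.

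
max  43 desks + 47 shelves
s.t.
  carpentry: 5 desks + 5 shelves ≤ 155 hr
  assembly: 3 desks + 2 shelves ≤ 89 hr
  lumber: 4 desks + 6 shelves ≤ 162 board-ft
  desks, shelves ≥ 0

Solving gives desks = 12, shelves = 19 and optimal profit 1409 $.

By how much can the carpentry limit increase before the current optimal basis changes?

15

Binding constraints: carpentry, lumber. The basis is B = [[5,5],[4,6]] with det 10.
Per unit increase in carpentry, x* moves by d = (0.6, -0.4).
The basis stays optimal until assembly becomes binding; allowable increase = 15 hr.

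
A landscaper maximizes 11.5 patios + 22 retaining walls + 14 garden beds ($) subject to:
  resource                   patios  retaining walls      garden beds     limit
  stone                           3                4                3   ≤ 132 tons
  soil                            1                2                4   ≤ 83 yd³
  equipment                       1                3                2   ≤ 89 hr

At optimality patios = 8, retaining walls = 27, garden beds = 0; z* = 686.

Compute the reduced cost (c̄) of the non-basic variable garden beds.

Binding: stone and equipment. Non-binding: soil (21 unused).
Since soil is not tight, its dual is 0.
Dual feasibility on the basic columns requires 3·y_stone + 1·y_equipment = 11.5, 4·y_stone + 3·y_equipment = 22.
Solving: y_stone = 2.5, y_equipment = 4.
Reduced cost of garden beds: c₃ − yᵀa₃ = 14 − (2.5·3 + 4·2) = 14 − 15.5 = -1.5.

-1.5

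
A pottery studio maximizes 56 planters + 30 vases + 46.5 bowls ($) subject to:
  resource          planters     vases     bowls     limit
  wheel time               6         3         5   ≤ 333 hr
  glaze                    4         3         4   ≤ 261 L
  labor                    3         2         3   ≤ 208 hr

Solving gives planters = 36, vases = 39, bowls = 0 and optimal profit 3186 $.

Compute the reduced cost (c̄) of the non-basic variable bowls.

Check each constraint at x*: wheel time 333/333 (tight); glaze 261/261 (tight); labor 186/208 (slack 22).
Slack constraints have shadow price 0 (complementary slackness).
From A_Bᵀ y = c: 6·y_wheel time + 4·y_glaze = 56; 3·y_wheel time + 3·y_glaze = 30.
→ y_wheel time = 8 and y_glaze = 2.
Reduced cost of bowls: c₃ − yᵀa₃ = 46.5 − (8·5 + 2·4) = 46.5 − 48 = -1.5.

-1.5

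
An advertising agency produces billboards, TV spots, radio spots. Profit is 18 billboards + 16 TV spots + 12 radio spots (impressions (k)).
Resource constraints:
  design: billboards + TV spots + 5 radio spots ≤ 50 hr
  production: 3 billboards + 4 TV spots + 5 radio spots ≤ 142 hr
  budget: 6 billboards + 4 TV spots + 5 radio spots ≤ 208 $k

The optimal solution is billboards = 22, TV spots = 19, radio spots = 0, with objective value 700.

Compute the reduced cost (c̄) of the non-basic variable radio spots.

Check each constraint at x*: design 41/50 (slack 9); production 142/142 (tight); budget 208/208 (tight).
By complementary slackness, y = 0 for the non-binding constraint.
The binding rows give the dual system: 3·y_production + 6·y_budget = 18 and 4·y_production + 4·y_budget = 16.
Solving: y_production = 2, y_budget = 2.
Reduced cost of radio spots: c₃ − yᵀa₃ = 12 − (2·5 + 2·5) = 12 − 20 = -8.

-8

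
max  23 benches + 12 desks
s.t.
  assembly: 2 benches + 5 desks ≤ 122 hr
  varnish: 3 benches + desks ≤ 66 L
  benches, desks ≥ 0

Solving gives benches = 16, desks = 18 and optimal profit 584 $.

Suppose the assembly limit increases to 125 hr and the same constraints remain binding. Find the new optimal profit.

587

At the optimum: assembly uses 122 of 122 (binding); varnish uses 66 of 66 (binding).
From A_Bᵀ y = c: 2·y_assembly + 3·y_varnish = 23; 5·y_assembly + 1·y_varnish = 12.
Solving: y_assembly = 1, y_varnish = 7.
Δz = y_assembly·Δb = 1 × (3) = 3, so new z* = 584 + 3 = 587.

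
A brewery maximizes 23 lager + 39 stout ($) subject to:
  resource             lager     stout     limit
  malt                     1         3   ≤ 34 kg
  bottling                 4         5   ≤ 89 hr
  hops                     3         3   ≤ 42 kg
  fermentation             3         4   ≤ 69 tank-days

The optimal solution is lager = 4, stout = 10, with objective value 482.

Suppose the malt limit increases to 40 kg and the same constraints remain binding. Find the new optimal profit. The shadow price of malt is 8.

530

Δb = 6, so new z* = 482 + (8)·(6) = 482 + 48 = 530.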